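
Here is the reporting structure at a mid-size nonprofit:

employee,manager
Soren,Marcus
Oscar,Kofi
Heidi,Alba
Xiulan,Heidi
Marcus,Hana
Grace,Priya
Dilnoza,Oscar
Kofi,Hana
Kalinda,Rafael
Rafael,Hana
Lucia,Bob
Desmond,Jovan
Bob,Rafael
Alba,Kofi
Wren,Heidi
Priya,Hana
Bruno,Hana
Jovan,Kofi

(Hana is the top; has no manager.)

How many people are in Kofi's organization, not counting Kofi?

Kofi directly manages Oscar, Alba, Jovan. Under Oscar: Dilnoza (1). Under Alba: Heidi, Wren, Xiulan (3). Under Jovan: Desmond (1). So Kofi's organization is 3 direct reports plus everyone under them: 2 + 4 + 2 = 8.

8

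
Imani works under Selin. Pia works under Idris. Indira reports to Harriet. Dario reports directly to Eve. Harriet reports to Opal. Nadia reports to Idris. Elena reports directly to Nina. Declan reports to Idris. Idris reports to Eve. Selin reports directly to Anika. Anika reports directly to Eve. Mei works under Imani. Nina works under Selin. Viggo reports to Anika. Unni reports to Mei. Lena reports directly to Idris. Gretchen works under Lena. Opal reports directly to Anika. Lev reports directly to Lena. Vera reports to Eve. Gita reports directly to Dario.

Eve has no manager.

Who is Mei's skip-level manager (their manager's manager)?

Selin

Mei reports to Imani, and Imani reports to Selin. So Mei's skip-level manager is Selin.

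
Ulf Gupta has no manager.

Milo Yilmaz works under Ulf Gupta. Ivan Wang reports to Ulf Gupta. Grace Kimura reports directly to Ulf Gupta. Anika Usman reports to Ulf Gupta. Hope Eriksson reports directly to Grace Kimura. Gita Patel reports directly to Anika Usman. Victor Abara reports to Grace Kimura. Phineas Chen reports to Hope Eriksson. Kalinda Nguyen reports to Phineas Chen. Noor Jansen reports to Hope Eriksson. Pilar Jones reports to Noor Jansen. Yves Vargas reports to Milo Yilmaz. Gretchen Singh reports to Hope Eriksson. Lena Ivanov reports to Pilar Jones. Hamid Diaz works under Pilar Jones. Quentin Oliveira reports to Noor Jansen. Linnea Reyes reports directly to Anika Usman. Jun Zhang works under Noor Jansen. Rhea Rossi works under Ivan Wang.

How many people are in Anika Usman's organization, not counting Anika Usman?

2

Anika Usman directly manages Gita Patel, Linnea Reyes. Gita Patel has no reports. Linnea Reyes has no reports. So Anika Usman's organization is 2 direct reports plus everyone under them: 1 + 1 = 2.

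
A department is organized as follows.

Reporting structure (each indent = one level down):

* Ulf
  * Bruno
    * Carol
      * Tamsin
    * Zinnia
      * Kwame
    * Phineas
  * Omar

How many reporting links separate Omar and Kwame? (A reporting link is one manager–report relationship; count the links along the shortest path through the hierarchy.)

Omar is 1 level below Ulf, and Kwame is 3 levels below Ulf (their lowest common manager). The shortest path runs up from Omar to Ulf and back down to Kwame: 1 + 3 = 4 links.

4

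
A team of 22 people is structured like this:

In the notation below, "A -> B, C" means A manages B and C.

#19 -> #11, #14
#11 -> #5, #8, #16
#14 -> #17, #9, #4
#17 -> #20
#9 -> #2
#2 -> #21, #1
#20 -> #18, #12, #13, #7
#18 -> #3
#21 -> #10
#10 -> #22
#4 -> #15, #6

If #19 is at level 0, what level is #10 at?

5

Chain from #10 up to #19: #10 → #21 → #2 → #9 → #14 → #19. That is 5 steps up, so #10 is 5 levels below #19.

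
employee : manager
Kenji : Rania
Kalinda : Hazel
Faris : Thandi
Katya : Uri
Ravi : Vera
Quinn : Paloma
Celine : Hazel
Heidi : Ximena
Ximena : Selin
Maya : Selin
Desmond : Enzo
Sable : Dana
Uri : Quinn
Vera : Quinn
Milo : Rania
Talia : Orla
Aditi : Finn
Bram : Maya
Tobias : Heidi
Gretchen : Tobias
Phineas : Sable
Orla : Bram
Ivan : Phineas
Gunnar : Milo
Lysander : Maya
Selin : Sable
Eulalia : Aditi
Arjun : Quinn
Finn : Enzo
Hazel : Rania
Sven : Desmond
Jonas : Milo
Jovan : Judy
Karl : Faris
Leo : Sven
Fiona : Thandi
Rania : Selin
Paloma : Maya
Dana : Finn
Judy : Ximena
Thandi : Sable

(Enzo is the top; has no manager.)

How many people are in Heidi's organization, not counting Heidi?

Heidi directly manages Tobias. Under Tobias: Gretchen (1). That's 2 in total.

2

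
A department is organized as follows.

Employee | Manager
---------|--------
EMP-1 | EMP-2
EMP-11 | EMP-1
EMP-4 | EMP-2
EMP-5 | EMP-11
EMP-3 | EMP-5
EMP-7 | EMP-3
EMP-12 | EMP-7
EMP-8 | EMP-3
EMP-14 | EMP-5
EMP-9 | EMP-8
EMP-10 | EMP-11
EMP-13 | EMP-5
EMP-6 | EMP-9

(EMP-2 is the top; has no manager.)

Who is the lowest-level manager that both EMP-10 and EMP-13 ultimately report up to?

EMP-10's chain of managers is EMP-11, EMP-1, EMP-2. EMP-13's chain of managers is EMP-5, EMP-11, EMP-1, EMP-2. The first manager that appears in both chains is EMP-11.

EMP-11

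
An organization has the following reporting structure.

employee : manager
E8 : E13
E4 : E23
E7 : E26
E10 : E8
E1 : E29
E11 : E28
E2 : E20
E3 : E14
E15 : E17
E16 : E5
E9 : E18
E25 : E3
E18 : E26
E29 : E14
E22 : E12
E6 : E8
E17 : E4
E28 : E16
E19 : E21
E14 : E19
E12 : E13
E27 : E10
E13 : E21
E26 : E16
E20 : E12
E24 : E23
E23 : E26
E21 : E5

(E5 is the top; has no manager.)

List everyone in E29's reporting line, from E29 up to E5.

E29 -> E14 -> E19 -> E21 -> E5

E29 reports to E14. E14 reports to E19. E19 reports to E21. E21 reports to E5. E5 is at the top.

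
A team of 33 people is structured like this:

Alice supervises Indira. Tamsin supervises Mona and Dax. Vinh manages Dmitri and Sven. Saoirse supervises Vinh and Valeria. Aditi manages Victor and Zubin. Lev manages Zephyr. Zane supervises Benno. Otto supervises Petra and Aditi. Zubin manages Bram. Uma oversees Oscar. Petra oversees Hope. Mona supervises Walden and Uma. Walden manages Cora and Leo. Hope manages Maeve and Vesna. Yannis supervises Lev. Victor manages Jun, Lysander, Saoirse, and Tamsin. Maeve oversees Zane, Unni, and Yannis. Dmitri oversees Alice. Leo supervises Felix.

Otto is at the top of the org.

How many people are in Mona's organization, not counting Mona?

Mona directly manages Walden, Uma. Under Walden: Leo, Felix, Cora (3). Under Uma: Oscar (1). So Mona's organization is 2 direct reports plus everyone under them: 4 + 2 = 6.

6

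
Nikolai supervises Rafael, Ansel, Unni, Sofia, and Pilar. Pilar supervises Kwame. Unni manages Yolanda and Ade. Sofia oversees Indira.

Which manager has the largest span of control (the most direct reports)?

Direct-report counts: Nikolai has 5; Sofia has 1; Unni has 2; Pilar has 1. The largest is 5, held by Nikolai.

Nikolai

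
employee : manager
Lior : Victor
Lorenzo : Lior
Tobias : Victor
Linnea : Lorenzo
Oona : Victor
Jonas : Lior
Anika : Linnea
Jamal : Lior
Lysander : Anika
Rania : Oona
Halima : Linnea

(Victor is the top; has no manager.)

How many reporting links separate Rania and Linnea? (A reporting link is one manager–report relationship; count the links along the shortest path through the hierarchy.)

5

Rania is 2 levels below Victor, and Linnea is 3 levels below Victor (their lowest common manager). The shortest path runs up from Rania to Victor and back down to Linnea: 2 + 3 = 5 links.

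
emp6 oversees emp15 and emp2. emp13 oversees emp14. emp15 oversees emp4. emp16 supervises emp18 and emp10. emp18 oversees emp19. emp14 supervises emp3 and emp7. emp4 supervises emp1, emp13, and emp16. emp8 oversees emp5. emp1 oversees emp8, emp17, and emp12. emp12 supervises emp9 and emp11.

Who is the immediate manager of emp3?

emp14

emp3 reports directly to emp14.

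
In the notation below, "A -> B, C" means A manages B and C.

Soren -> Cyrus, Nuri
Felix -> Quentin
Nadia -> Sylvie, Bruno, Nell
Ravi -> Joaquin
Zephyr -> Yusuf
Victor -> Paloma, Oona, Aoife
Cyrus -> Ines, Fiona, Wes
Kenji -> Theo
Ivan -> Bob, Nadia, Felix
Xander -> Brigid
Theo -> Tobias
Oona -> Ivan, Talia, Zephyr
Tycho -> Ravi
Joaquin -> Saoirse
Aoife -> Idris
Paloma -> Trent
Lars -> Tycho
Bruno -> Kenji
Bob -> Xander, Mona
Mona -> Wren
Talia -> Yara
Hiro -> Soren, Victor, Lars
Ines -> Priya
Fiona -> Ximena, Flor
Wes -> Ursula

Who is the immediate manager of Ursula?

Wes

Ursula reports directly to Wes.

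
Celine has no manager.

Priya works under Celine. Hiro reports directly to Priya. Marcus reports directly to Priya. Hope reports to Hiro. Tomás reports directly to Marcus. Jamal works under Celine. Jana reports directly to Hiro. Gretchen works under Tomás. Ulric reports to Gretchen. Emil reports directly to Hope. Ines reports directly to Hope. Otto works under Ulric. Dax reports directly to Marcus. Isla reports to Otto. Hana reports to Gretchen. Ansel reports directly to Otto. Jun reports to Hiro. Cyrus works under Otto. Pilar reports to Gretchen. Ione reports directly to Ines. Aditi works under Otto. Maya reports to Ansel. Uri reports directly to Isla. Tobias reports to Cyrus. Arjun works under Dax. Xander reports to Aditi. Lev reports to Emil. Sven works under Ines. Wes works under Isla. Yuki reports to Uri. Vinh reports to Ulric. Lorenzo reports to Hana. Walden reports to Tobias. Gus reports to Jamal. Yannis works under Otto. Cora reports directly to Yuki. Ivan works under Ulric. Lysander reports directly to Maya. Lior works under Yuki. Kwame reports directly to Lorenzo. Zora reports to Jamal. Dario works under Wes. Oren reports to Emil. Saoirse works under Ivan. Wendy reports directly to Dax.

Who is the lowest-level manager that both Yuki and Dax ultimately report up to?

Yuki's chain of managers is Uri, Isla, Otto, Ulric, Gretchen, Tomás, Marcus, Priya, Celine. Dax's chain of managers is Marcus, Priya, Celine. The first manager that appears in both chains is Marcus.

Marcus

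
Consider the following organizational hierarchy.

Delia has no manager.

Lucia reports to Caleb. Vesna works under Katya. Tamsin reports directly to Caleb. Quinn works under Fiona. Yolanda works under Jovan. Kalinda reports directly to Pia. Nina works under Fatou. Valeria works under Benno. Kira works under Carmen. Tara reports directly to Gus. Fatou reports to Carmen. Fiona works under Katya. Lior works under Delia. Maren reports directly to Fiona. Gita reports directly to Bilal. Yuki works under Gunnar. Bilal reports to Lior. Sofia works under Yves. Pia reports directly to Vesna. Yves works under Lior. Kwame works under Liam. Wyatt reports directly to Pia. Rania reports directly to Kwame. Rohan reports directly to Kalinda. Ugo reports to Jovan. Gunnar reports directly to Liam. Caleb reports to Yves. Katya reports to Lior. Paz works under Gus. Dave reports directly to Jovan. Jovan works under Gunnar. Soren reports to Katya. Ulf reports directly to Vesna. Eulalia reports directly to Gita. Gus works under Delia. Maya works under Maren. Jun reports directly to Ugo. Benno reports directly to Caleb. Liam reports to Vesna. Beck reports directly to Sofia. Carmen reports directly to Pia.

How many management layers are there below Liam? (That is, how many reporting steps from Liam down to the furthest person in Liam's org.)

4

The longest chain under Liam runs Liam → Gunnar → Jovan → Ugo → Jun, which is 4 levels below Liam.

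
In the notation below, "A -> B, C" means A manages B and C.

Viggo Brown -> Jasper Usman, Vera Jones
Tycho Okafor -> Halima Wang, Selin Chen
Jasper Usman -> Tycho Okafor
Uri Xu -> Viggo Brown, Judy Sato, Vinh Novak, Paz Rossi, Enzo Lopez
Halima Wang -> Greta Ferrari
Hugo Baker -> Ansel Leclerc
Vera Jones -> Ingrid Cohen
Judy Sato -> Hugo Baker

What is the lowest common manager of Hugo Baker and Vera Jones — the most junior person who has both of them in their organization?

Hugo Baker's chain of managers is Judy Sato, Uri Xu. Vera Jones's chain of managers is Viggo Brown, Uri Xu. The first manager that appears in both chains is Uri Xu.

Uri Xu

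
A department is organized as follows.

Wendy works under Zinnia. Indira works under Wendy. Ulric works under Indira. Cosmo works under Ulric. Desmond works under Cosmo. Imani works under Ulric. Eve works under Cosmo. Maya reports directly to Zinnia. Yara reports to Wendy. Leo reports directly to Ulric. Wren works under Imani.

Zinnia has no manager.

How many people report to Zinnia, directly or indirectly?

Zinnia directly manages Wendy, Maya. Under Wendy: Yara, Indira, Ulric, Leo, Imani, Wren, Cosmo, Eve, Desmond (9). Maya has no reports. So Zinnia's organization is 2 direct reports plus everyone under them: 10 + 1 = 11.

11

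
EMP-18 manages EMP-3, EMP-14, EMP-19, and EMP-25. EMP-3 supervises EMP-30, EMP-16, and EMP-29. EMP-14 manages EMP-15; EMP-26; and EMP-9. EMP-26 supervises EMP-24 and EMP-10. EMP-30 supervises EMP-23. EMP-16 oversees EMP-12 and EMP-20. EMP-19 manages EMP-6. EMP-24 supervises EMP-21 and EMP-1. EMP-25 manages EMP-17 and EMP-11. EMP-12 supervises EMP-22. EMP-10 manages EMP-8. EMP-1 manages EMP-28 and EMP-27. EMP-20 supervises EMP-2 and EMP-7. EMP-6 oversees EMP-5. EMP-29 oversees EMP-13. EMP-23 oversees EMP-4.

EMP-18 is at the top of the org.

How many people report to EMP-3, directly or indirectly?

11

EMP-3 directly manages EMP-30, EMP-16, EMP-29. Under EMP-30: EMP-23, EMP-4 (2). Under EMP-16: EMP-20, EMP-7, EMP-2, EMP-12, EMP-22 (5). Under EMP-29: EMP-13 (1). So EMP-3's organization is 3 direct reports plus everyone under them: 3 + 6 + 2 = 11.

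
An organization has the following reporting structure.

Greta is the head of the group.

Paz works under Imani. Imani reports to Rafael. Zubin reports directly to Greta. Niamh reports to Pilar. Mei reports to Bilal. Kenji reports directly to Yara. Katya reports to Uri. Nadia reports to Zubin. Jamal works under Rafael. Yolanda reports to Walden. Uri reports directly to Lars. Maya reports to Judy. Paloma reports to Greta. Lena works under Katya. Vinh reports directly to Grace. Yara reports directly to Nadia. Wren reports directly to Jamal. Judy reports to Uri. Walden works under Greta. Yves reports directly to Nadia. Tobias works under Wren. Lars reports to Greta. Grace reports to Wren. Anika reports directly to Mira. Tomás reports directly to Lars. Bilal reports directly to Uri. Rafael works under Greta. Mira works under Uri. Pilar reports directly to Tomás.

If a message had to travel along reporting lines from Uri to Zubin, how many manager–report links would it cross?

Uri is 2 levels below Greta, and Zubin is 1 level below Greta (their lowest common manager). The shortest path runs up from Uri to Greta and back down to Zubin: 2 + 1 = 3 links.

3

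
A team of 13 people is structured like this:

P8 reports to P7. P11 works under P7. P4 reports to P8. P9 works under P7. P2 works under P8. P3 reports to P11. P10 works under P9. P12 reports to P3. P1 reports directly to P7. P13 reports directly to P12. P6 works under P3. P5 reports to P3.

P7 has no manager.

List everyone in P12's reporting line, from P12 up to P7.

P12 -> P3 -> P11 -> P7

P12 reports to P3. P3 reports to P11. P11 reports to P7. P7 is at the top.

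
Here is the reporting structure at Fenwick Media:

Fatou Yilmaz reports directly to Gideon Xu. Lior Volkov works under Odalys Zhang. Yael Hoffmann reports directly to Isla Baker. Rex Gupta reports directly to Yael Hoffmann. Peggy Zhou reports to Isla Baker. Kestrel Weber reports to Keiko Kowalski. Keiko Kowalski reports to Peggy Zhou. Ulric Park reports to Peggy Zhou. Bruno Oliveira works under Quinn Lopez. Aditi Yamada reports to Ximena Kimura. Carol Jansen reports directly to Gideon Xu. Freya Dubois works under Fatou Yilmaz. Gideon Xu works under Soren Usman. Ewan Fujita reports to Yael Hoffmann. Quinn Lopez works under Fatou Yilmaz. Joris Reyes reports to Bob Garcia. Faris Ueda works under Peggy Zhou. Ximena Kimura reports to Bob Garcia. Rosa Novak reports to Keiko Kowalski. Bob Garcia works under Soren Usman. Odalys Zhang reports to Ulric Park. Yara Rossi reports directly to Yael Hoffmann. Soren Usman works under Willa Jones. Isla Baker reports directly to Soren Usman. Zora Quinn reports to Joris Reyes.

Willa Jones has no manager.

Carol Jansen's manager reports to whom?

Carol Jansen reports to Gideon Xu, and Gideon Xu reports to Soren Usman. So Carol Jansen's skip-level manager is Soren Usman.

Soren Usman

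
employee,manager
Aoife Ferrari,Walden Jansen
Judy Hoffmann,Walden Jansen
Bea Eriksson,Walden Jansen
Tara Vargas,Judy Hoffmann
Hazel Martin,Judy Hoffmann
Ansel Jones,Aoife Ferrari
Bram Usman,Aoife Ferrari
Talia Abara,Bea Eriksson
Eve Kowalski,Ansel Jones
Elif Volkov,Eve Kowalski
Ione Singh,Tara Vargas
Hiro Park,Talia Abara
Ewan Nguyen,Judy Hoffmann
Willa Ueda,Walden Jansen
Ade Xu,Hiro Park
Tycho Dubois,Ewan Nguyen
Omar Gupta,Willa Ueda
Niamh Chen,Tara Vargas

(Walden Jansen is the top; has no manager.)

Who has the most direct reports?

Walden Jansen

Direct-report counts: Walden Jansen has 4; Willa Ueda has 1; Bea Eriksson has 1; Talia Abara has 1; Hiro Park has 1; Judy Hoffmann has 3; Ewan Nguyen has 1; Tara Vargas has 2; Aoife Ferrari has 2; Ansel Jones has 1; Eve Kowalski has 1. The largest is 4, held by Walden Jansen.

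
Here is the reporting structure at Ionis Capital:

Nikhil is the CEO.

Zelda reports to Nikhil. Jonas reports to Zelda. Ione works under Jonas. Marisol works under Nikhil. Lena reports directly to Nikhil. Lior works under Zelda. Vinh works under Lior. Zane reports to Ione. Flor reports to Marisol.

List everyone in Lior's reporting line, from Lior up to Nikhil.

Lior -> Zelda -> Nikhil

Lior reports to Zelda. Zelda reports to Nikhil. Nikhil is at the top.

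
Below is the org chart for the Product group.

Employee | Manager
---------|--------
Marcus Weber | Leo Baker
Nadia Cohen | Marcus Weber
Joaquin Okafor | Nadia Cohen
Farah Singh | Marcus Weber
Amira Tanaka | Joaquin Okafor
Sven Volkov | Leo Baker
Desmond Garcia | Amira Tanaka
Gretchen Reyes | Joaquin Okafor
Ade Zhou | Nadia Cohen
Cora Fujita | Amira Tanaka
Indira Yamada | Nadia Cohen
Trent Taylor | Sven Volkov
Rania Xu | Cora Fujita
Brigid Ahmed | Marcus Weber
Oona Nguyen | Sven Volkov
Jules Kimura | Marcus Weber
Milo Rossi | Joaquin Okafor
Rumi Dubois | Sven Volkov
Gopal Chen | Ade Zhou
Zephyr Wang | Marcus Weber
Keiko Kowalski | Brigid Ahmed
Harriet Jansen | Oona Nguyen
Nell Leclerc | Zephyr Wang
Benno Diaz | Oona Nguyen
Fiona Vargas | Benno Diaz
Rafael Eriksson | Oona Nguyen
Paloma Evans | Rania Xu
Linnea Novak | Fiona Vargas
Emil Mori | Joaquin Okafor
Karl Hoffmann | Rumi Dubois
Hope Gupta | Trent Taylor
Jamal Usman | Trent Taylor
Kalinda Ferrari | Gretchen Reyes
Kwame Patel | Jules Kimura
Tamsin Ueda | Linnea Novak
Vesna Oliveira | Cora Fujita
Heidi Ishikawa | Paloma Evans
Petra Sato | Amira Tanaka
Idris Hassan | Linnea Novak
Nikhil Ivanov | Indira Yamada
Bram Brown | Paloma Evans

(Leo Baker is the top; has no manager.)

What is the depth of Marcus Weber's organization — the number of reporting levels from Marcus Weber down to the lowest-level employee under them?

The longest chain under Marcus Weber runs Marcus Weber → Nadia Cohen → Joaquin Okafor → Amira Tanaka → Cora Fujita → Rania Xu → Paloma Evans → Bram Brown, which is 7 levels below Marcus Weber.

7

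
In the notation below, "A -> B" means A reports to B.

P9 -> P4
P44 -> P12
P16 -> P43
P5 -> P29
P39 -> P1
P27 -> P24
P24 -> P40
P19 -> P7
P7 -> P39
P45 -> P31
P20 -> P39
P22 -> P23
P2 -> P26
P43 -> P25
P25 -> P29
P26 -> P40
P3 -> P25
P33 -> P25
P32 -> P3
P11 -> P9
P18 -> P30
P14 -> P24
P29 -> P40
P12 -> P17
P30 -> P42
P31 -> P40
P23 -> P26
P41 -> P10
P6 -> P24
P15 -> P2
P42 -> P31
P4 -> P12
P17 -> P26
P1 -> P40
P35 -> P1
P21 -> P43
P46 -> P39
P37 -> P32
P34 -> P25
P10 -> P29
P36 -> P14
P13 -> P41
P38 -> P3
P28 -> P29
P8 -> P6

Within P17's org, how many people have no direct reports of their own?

2

The people in P17's organization with no one reporting to them are P44, P11. That is 2.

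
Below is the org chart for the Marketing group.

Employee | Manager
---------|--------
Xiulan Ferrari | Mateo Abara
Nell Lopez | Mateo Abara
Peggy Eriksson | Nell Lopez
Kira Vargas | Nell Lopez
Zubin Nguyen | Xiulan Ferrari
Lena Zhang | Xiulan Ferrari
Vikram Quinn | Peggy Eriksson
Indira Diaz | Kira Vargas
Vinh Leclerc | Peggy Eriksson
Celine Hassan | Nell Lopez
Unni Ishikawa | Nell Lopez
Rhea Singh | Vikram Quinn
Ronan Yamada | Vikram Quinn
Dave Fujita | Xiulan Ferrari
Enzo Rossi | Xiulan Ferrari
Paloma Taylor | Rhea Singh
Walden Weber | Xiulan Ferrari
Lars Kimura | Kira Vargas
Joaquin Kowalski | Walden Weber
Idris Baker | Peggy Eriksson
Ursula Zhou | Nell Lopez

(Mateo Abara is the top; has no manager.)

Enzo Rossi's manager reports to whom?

Mateo Abara

Enzo Rossi reports to Xiulan Ferrari, and Xiulan Ferrari reports to Mateo Abara. So Enzo Rossi's skip-level manager is Mateo Abara.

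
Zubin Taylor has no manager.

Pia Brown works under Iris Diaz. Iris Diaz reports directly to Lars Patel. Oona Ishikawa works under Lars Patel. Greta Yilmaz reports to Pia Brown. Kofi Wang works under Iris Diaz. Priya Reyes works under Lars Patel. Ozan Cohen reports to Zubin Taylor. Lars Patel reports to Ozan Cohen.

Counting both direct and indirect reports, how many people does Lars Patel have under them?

6

Lars Patel directly manages Priya Reyes, Iris Diaz, Oona Ishikawa. Priya Reyes has no reports. Under Iris Diaz: Kofi Wang, Pia Brown, Greta Yilmaz (3). Oona Ishikawa has no reports. So Lars Patel's organization is 3 direct reports plus everyone under them: 1 + 4 + 1 = 6.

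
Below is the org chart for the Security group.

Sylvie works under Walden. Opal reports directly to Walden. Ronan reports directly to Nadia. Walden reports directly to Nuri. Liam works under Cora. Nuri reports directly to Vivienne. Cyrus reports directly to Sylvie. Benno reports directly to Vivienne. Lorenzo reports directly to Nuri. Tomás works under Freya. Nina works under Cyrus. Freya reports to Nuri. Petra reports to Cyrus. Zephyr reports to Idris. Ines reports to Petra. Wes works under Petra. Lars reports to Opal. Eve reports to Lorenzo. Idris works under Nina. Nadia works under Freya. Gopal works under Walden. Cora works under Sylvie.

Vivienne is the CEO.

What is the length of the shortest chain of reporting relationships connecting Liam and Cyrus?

3

Liam is 2 levels below Sylvie, and Cyrus is 1 level below Sylvie (their lowest common manager). The shortest path runs up from Liam to Sylvie and back down to Cyrus: 2 + 1 = 3 links.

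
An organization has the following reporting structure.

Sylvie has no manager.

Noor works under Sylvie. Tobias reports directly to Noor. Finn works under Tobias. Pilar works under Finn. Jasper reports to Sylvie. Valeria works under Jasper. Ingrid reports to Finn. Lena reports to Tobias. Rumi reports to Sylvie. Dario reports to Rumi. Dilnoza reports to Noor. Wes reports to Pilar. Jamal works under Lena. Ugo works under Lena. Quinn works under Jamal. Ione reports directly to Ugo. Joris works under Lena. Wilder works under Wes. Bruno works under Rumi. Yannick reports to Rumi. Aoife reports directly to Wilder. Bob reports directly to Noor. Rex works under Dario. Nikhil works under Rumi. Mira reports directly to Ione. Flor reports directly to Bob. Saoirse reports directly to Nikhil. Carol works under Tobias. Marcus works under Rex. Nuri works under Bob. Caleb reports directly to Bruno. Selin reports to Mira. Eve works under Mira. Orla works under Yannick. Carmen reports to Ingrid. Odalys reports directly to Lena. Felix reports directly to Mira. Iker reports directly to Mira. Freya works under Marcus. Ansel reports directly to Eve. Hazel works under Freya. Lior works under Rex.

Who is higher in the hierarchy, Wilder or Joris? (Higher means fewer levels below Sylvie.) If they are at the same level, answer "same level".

Joris

Wilder is 6 levels below Sylvie; Joris is 4. Joris is higher.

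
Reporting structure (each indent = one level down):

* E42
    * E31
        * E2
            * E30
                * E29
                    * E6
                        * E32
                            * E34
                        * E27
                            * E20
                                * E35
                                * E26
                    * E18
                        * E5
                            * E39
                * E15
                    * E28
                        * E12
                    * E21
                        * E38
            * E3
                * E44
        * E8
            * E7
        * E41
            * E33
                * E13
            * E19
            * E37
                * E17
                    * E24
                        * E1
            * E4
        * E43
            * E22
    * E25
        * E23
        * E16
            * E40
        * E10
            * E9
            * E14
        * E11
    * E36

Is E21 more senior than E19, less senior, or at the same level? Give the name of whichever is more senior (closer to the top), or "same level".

E19

E21 is 5 levels below E42; E19 is 3. E19 is higher.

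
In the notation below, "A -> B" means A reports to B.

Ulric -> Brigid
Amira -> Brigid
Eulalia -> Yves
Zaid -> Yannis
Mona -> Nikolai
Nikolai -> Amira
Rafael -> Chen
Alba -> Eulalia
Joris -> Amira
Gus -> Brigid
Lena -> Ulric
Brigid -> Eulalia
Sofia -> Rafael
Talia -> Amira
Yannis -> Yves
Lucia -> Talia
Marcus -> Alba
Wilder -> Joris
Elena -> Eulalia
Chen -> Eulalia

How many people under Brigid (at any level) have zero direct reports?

The people in Brigid's organization with no one reporting to them are Lena, Gus, Mona, Wilder, Lucia. That is 5.

5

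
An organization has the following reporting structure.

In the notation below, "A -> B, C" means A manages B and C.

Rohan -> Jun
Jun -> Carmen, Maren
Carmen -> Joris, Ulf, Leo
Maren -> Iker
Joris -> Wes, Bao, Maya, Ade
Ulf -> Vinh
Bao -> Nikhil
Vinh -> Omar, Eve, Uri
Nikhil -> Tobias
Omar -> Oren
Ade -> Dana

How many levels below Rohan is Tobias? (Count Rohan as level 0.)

Chain from Tobias up to Rohan: Tobias → Nikhil → Bao → Joris → Carmen → Jun → Rohan. That is 6 steps up, so Tobias is 6 levels below Rohan.

6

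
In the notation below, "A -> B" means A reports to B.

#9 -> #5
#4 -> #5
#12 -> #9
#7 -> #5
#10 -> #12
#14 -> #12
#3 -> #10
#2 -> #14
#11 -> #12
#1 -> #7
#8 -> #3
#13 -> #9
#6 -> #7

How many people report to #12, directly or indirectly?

#12 directly manages #10, #14, #11. Under #10: #3, #8 (2). Under #14: #2 (1). #11 has no reports. So #12's organization is 3 direct reports plus everyone under them: 3 + 2 + 1 = 6.

6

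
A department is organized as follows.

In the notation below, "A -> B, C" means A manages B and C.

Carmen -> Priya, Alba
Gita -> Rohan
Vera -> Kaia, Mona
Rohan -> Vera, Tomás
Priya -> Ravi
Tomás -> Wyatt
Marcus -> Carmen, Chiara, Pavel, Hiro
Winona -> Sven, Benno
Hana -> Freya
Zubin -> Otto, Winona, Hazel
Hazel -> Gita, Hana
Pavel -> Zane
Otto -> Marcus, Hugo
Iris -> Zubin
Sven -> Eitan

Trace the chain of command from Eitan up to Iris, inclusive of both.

Eitan reports to Sven. Sven reports to Winona. Winona reports to Zubin. Zubin reports to Iris. Iris is at the top.

Eitan -> Sven -> Winona -> Zubin -> Iris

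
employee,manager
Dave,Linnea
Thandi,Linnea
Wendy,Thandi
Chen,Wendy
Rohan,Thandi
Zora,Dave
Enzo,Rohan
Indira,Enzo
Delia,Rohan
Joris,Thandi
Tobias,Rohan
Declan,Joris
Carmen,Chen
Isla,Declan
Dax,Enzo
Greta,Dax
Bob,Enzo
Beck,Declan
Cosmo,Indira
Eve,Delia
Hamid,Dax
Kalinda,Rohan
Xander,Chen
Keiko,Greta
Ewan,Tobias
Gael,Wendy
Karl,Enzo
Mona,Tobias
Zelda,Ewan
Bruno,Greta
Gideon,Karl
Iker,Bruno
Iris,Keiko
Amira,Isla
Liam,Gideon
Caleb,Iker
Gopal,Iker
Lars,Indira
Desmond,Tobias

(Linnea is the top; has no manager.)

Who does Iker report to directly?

Bruno

Iker reports directly to Bruno.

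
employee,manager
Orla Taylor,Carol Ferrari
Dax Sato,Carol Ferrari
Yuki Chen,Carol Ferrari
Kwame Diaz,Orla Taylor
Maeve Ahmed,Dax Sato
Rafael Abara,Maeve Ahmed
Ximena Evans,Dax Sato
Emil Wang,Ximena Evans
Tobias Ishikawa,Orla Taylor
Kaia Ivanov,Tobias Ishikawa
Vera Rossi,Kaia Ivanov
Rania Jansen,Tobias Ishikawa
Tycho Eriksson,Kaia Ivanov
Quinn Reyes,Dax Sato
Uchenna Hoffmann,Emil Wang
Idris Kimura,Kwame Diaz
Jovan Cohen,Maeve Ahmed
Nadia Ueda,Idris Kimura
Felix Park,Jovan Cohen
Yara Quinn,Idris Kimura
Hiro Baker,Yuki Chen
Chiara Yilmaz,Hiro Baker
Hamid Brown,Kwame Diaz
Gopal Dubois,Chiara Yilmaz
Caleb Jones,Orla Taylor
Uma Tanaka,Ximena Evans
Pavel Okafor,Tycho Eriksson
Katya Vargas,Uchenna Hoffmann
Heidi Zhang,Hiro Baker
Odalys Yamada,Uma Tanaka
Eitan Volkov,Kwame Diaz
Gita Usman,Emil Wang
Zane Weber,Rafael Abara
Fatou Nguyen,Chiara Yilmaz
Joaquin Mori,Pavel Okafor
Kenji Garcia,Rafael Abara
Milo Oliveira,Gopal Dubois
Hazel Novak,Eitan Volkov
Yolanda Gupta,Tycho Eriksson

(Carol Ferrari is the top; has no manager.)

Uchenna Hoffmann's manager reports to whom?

Ximena Evans

Uchenna Hoffmann reports to Emil Wang, and Emil Wang reports to Ximena Evans. So Uchenna Hoffmann's skip-level manager is Ximena Evans.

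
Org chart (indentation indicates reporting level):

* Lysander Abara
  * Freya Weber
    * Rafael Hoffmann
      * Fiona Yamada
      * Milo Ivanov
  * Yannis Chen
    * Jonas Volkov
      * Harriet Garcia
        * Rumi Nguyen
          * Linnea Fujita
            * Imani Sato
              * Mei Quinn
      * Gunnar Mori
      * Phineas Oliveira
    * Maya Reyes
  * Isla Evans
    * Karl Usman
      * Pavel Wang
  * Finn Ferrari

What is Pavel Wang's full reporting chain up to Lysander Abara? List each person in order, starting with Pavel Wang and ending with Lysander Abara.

Pavel Wang -> Karl Usman -> Isla Evans -> Lysander Abara

Pavel Wang reports to Karl Usman. Karl Usman reports to Isla Evans. Isla Evans reports to Lysander Abara. Lysander Abara is at the top.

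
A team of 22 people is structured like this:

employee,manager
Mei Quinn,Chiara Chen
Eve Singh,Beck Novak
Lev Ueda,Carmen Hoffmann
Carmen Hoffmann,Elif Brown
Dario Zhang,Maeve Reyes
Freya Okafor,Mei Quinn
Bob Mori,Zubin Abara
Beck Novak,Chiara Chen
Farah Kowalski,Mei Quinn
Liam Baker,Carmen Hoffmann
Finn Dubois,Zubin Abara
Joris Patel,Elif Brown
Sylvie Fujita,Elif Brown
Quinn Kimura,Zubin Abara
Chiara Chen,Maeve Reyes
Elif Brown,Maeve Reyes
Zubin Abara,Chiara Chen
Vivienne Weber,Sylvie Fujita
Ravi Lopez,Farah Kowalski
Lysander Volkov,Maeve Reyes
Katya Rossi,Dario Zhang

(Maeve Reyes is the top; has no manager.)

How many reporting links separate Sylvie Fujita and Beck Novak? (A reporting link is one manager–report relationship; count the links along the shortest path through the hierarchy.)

4

Sylvie Fujita is 2 levels below Maeve Reyes, and Beck Novak is 2 levels below Maeve Reyes (their lowest common manager). The shortest path runs up from Sylvie Fujita to Maeve Reyes and back down to Beck Novak: 2 + 2 = 4 links.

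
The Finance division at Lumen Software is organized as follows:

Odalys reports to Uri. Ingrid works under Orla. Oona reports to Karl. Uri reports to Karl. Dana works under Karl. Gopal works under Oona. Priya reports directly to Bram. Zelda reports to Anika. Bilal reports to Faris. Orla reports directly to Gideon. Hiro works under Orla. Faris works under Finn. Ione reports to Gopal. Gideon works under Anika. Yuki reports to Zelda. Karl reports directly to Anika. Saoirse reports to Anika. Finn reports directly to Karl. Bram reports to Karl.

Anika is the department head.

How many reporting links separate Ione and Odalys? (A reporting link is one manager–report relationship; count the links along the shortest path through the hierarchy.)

Ione is 3 levels below Karl, and Odalys is 2 levels below Karl (their lowest common manager). The shortest path runs up from Ione to Karl and back down to Odalys: 3 + 2 = 5 links.

5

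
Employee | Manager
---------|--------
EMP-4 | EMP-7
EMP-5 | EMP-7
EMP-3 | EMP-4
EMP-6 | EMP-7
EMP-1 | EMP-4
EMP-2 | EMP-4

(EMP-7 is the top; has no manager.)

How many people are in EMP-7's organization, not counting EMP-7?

EMP-7 directly manages EMP-4, EMP-5, EMP-6. Under EMP-4: EMP-2, EMP-1, EMP-3 (3). EMP-5 has no reports. EMP-6 has no reports. So EMP-7's organization is 3 direct reports plus everyone under them: 4 + 1 + 1 = 6.

6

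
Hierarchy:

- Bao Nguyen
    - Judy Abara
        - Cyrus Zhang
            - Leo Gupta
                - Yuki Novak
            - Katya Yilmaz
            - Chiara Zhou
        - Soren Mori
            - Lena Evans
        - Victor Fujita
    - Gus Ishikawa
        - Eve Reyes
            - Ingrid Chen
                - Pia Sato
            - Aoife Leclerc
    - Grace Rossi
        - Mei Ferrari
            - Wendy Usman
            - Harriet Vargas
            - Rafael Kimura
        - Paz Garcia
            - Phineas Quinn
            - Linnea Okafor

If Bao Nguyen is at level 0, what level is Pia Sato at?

4

Chain from Pia Sato up to Bao Nguyen: Pia Sato → Ingrid Chen → Eve Reyes → Gus Ishikawa → Bao Nguyen. That is 4 steps up, so Pia Sato is 4 levels below Bao Nguyen.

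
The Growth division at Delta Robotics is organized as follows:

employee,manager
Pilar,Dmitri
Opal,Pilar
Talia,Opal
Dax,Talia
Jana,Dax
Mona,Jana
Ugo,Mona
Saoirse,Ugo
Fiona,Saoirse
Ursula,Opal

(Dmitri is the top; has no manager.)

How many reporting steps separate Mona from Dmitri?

Chain from Mona up to Dmitri: Mona → Jana → Dax → Talia → Opal → Pilar → Dmitri. That is 6 steps up, so Mona is 6 levels below Dmitri.

6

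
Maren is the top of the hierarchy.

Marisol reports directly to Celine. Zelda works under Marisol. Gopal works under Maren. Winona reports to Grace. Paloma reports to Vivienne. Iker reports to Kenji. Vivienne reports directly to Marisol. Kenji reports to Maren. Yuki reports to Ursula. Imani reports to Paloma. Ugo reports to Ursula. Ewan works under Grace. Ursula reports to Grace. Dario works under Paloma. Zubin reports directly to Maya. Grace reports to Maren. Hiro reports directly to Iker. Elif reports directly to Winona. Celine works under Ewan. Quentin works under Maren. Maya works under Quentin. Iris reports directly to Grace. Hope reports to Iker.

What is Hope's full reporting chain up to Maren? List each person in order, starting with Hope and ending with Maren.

Hope reports to Iker. Iker reports to Kenji. Kenji reports to Maren. Maren is at the top.

Hope -> Iker -> Kenji -> Maren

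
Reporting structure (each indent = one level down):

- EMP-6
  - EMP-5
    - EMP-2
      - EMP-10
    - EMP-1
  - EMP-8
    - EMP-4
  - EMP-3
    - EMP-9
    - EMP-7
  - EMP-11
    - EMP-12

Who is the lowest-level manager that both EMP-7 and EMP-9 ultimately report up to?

EMP-3

EMP-7's chain of managers is EMP-3, EMP-6. EMP-9's chain of managers is EMP-3, EMP-6. The first manager that appears in both chains is EMP-3.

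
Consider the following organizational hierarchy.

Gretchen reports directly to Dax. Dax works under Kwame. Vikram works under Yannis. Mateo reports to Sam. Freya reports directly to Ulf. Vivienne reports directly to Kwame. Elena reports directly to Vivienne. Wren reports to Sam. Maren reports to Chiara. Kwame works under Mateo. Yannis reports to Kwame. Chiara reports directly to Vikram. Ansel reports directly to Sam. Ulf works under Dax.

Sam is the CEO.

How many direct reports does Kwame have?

3

Kwame directly manages Yannis, Dax, Vivienne. That is 3 direct reports.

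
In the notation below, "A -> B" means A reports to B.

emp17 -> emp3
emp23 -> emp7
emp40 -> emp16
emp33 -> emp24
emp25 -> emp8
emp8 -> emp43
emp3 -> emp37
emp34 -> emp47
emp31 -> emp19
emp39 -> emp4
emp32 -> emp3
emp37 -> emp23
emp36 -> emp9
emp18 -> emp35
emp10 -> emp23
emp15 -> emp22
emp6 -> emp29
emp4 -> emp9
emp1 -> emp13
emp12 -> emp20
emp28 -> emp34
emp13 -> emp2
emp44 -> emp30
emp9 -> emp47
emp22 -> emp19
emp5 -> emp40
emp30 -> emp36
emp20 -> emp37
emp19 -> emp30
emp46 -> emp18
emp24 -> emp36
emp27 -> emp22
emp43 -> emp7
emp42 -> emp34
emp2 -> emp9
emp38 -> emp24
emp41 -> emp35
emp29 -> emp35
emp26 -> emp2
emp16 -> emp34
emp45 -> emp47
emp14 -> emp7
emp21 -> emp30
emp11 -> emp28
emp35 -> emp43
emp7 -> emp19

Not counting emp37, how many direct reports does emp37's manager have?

1

emp37 reports to emp23. emp23's other direct reports are emp10 — 1 peer.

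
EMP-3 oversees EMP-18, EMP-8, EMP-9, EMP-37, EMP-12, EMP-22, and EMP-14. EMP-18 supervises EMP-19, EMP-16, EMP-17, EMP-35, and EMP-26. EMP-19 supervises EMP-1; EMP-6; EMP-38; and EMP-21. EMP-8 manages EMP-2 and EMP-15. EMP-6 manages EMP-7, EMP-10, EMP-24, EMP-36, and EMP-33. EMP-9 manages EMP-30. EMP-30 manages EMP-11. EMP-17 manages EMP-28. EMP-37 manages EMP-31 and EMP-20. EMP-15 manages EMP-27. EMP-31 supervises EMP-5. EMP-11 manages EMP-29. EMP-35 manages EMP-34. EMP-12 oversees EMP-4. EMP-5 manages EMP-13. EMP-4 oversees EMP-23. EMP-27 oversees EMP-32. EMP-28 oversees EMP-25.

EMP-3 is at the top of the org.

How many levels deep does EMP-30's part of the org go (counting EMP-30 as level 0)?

The longest chain under EMP-30 runs EMP-30 → EMP-11 → EMP-29, which is 2 levels below EMP-30.

2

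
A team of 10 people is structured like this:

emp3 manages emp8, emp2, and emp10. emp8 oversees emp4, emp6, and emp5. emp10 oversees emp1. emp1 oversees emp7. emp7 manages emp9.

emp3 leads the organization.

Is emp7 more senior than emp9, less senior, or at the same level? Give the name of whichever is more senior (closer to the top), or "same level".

emp7 is 3 levels below emp3; emp9 is 4. emp7 is higher.

emp7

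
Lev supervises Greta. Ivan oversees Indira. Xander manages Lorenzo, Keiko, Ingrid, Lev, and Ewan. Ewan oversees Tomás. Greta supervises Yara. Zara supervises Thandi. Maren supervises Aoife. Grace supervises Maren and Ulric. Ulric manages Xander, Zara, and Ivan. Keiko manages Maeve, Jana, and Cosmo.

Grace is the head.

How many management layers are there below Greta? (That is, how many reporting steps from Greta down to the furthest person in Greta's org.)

The longest chain under Greta runs Greta → Yara, which is 1 level below Greta.

1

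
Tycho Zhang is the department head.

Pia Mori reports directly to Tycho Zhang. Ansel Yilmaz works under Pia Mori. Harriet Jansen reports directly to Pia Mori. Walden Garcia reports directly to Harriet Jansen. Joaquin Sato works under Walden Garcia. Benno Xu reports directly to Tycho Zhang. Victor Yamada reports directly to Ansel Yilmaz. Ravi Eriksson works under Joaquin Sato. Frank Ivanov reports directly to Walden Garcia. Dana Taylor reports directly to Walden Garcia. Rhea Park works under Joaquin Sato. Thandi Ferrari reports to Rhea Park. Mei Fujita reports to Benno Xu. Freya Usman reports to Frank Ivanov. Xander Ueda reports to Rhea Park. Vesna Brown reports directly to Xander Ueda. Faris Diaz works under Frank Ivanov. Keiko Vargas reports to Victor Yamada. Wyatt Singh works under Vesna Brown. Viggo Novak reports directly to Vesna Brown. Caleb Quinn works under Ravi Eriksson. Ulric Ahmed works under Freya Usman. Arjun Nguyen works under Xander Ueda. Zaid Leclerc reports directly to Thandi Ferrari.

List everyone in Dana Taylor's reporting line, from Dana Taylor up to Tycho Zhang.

Dana Taylor -> Walden Garcia -> Harriet Jansen -> Pia Mori -> Tycho Zhang

Dana Taylor reports to Walden Garcia. Walden Garcia reports to Harriet Jansen. Harriet Jansen reports to Pia Mori. Pia Mori reports to Tycho Zhang. Tycho Zhang is at the top.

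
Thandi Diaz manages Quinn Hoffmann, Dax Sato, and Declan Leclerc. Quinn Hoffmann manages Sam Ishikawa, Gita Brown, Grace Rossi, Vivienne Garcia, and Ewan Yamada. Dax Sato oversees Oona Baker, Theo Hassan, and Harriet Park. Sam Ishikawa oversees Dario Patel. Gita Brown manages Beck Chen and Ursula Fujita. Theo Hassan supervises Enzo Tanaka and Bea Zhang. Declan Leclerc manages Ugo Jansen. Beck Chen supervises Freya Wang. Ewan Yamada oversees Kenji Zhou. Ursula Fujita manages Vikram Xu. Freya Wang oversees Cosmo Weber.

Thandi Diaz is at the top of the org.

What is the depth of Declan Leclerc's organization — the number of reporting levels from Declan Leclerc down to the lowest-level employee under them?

1

The longest chain under Declan Leclerc runs Declan Leclerc → Ugo Jansen, which is 1 level below Declan Leclerc.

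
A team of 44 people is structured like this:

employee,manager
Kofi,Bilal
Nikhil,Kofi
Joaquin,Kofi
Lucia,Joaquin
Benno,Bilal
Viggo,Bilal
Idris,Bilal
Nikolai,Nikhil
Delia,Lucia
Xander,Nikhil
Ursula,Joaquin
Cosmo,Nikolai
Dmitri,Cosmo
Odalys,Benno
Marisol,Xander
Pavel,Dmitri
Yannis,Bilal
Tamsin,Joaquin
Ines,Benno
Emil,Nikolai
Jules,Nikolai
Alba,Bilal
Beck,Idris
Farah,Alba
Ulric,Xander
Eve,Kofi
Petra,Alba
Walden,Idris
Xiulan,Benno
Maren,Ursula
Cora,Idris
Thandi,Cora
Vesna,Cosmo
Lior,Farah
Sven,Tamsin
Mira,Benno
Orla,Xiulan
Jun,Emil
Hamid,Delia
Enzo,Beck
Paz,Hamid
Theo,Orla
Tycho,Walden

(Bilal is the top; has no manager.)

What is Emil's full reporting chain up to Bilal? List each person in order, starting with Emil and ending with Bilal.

Emil -> Nikolai -> Nikhil -> Kofi -> Bilal

Emil reports to Nikolai. Nikolai reports to Nikhil. Nikhil reports to Kofi. Kofi reports to Bilal. Bilal is at the top.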